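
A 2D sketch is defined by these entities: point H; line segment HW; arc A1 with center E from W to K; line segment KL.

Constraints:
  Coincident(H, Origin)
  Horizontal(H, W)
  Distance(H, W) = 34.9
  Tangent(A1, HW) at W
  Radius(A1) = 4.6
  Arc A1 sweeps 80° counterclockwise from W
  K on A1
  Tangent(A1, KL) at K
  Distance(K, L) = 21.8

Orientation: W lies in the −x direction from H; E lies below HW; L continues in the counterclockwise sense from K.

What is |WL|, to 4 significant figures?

26.60

On A1, W sits at bearing 90° from E; an 80° counterclockwise sweep puts K at bearing 170°, so K = E + 4.6·(cos 170°, sin 170°) = (-39.43, -3.801). Since A1 is tangent to KL there, EK ⟂ KL, so KL runs along (−sin 170°, cos 170°); with |KL| = 21.8, L = (-43.22, -25.27). Then |WL| = |L − W| = 26.60.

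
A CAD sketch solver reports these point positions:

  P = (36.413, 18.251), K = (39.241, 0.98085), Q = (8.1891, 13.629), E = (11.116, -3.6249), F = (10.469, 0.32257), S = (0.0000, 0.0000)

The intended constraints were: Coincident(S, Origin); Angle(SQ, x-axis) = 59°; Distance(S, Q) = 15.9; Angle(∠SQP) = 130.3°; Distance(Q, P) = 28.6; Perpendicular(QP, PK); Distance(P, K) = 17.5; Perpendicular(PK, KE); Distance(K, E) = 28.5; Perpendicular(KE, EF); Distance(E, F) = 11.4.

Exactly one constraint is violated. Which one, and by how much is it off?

Distance(E, F) = 11.4 — off by 7.40.

S = (0.00, 0.00) ✓; SQ at 59.00° ✓; |SQ| = 15.90 ✓; ∠SQP = 130.3° ✓; |QP| = 28.60 ✓; ∠(QP, PK) = 90.00° ✓; |PK| = 17.50 ✓; ∠(PK, KE) = 90.00° ✓; |KE| = 28.50 ✓; ∠(KE, EF) = 89.99° ✓; |EF| = 4.000 ✗.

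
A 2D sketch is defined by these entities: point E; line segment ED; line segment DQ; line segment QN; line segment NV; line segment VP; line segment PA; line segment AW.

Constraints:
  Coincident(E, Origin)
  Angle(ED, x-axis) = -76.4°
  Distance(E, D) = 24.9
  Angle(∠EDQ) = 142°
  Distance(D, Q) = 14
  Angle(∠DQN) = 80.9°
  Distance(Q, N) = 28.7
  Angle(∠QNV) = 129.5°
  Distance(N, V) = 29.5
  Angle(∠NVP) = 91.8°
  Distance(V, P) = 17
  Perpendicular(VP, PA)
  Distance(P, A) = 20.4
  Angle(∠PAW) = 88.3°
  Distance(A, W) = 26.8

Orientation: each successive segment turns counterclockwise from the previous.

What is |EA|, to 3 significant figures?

12.1

∠NVP = 91.8° gives VP at -161° from the x-axis; with |VP| = 17.0, P = (4.17, 14.0). VP ⟂ PA, so PA runs at -70.6°; with |PA| = 20.4, A = (10.9, -5.25). Then |EA| = |A − E| = 12.1.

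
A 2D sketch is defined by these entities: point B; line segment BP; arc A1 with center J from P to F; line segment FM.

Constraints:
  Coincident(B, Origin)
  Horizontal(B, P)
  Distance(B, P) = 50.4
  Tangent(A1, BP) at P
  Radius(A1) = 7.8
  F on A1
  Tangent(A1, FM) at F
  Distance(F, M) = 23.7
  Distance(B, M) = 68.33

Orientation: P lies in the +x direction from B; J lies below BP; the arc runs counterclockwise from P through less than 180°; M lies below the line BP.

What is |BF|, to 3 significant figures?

46.7

B is at the origin; BP is horizontal with |BP| = 50.4 and P on the +x side, so P = (50.4, 0.00). Since A1 is tangent to BP there, JP ⟂ BP, so J = P + (0, -7.8) = (50.4, -7.80). Since JF ⟂ FM (tangency), |JM| = √(7.8² + 23.7²) = 25.0 regardless of where F sits on A1. So M lies on both circle(B, 68.33) and circle(J, 25.0); the below-BP intersection is M = (61.3, -30.3). F is the foot of the tangent from M: F = (44.8, -13.2).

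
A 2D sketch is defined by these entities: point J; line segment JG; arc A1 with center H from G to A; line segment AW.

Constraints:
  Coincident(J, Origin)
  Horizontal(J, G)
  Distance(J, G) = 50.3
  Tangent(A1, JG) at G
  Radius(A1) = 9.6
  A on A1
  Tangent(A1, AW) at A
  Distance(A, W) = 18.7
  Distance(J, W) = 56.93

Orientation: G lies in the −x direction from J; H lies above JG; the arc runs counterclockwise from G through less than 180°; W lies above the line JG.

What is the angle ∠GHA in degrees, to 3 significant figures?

111°

J is at the origin; J and G share the same y with |JG| = 50.3 and G on the −x side, so G = (-50.3, 0.00). The tangent condition forces HG to be normal to JG, so H = G + (0, 9.6) = (-50.3, 9.60). Since HA ⟂ AW (tangency), |HW| = √(9.6² + 18.7²) = 21.0 regardless of where A sits on A1. So W lies on both circle(J, 56.93) and circle(H, 21.0); the above-JG intersection is W = (-48.1, 30.5). A is the foot of the tangent from W: A = (-41.3, 13.1).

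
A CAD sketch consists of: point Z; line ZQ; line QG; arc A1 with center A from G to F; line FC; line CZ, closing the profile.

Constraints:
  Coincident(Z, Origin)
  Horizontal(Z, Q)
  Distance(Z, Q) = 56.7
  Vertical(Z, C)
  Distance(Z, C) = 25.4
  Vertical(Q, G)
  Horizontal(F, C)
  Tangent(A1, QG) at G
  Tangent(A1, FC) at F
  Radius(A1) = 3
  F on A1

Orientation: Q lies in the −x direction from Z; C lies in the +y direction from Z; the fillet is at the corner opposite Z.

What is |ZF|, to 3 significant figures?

59.4

The virtual corner opposite Z is at (-56.7, 25.4). The tangent condition forces AG to be normal to QG and tangency of A1 to FC means the radius AF is perpendicular to FC, with radius 3.0, so the center A sits 3.0 in from both sides at A = (-53.7, 22.4). That places the tangent points at G = (-56.7, 22.4) on QG and F = (-53.7, 25.4) on FC. Then |ZF| = |F − Z| = 59.4.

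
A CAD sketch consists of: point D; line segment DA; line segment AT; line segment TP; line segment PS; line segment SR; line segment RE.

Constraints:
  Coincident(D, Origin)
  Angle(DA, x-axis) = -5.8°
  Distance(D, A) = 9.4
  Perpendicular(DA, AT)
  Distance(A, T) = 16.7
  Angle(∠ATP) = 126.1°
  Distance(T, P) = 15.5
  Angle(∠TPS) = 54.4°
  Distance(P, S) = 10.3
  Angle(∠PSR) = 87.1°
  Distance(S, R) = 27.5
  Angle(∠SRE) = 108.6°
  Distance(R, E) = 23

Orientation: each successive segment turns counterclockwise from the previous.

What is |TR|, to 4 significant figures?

14.86

D is at the origin; DA runs at -5.8° with length 9.4, so A = (9.352, -0.9499). DA ⟂ AT, so AT runs at 84.20°; with |AT| = 16.7, T = (11.04, 15.66). ∠ATP = 126.1° gives TP at 138.1° from the x-axis; with |TP| = 15.5, P = (-0.4973, 26.02). ∠TPS = 54.4° gives PS at -96.30° from the x-axis; with |PS| = 10.3, S = (-1.628, 15.78). ∠PSR = 87.1° gives SR at -3.400° from the x-axis; with |SR| = 27.5, R = (25.82, 14.15). Then |TR| = |R − T| = 14.86.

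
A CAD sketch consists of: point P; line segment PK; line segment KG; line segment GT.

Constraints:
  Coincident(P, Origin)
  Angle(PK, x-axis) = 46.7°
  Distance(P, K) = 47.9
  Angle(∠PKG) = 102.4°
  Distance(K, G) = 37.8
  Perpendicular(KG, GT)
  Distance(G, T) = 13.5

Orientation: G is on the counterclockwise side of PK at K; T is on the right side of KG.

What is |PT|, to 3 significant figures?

77.1

P is at the origin; PK runs at 46.7° with length 47.9, so K = 47.9·(cos 46.7°, sin 46.7°) = (32.9, 34.9). ∠PKG = 102.4°, so KG runs at 46.7° + (180° − 102.4°) = 124° from the x-axis; with |KG| = 37.8, G = K + 37.8·(cos 124°, sin 124°) = (11.5, 66.1). KG ⟂ GT; with |GT| = 13.5 on the right of KG, T = G + 13.5·(0.826, 0.564) = (22.7, 73.7). Then |PT| = |T − P| = 77.1.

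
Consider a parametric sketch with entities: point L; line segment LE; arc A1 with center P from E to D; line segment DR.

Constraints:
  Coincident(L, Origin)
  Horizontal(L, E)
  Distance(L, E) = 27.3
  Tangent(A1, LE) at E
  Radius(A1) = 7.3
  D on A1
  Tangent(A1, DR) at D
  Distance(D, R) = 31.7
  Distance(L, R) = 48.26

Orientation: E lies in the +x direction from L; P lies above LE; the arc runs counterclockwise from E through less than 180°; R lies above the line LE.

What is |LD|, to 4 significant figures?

35.56

L is at the origin; LE is horizontal with |LE| = 27.3 and E on the +x side, so E = (27.30, 0.000). Tangency of A1 to LE means the radius PE is perpendicular to LE, so P = E + (0, 7.3) = (27.30, 7.300). Since PD ⟂ DR (tangency), |PR| = √(7.3² + 31.7²) = 32.53 regardless of where D sits on A1. So R lies on both circle(L, 48.26) and circle(P, 32.53); the above-LE intersection is R = (27.25, 39.83). D is the foot of the tangent from R: D = (34.41, 8.949).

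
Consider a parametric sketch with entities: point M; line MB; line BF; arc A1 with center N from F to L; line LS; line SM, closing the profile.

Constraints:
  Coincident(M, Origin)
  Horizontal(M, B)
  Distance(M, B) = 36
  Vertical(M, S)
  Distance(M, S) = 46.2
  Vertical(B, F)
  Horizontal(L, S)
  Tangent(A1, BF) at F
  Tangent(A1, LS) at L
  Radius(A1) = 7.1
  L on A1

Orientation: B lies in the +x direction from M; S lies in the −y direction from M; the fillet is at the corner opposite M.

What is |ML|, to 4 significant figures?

54.49

The virtual corner opposite M is at (36.00, -46.20). Since A1 is tangent to BF there, NF ⟂ BF and the tangent condition forces NL to be normal to LS, with radius 7.1, so the center N sits 7.1 in from both sides at N = (28.90, -39.10). That places the tangent points at F = (36.00, -39.10) on BF and L = (28.90, -46.20) on LS. Then |ML| = |L − M| = 54.49.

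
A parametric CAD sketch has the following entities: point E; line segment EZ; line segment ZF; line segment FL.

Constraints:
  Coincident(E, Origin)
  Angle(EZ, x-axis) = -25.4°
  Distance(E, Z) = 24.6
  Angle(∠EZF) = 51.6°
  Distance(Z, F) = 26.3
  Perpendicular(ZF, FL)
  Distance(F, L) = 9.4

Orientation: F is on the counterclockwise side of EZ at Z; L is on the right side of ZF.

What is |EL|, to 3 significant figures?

30.7

∠EZF = 51.6°, so ZF runs at -25.4° + (180° − 51.6°) = 103° from the x-axis; with |ZF| = 26.3, F = Z + 26.3·(cos 103°, sin 103°) = (16.3, 15.1). The perpendicularity gives FL at right angles to ZF; with |FL| = 9.4 on the right of ZF, L = F + 9.4·(0.974, 0.225) = (25.5, 17.2). Then |EL| = |L − E| = 30.7.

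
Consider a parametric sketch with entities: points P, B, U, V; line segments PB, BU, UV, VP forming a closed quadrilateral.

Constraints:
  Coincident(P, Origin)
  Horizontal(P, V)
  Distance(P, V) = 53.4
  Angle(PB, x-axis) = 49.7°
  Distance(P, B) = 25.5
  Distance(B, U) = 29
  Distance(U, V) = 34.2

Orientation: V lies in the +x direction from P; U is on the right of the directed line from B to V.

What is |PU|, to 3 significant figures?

22.5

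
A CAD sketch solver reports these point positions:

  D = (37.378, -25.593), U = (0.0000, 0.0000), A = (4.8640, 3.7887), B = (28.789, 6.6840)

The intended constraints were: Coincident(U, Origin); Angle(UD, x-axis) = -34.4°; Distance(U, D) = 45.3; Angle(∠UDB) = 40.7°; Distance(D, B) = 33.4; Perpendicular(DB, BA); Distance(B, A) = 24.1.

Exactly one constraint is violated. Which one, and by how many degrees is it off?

Perpendicular(DB, BA) — off by 8.00°.

U = (0.00, 0.00) ✓; UD at -34.40° ✓; |UD| = 45.30 ✓; ∠UDB = 40.70° ✓; |DB| = 33.40 ✓; ∠(DB, BA) = 82.00° ✗; |BA| = 24.10 ✓.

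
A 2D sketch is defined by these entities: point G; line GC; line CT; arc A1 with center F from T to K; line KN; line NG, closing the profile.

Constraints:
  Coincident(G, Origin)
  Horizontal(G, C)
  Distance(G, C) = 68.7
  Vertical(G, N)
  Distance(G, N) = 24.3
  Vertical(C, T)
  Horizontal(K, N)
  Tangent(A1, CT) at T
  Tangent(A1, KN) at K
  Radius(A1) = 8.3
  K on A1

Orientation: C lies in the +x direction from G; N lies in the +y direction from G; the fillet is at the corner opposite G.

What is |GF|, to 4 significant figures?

62.48

G is at the origin; GC is horizontal with |GC| = 68.7 and C on the +x side, so C = (68.70, 0.000). GN is vertical with |GN| = 24.3 and N on the +y side, so N = (0.000, 24.30). The virtual corner opposite G is at (68.70, 24.30). Tangency of A1 to CT means the radius FT is perpendicular to CT and the tangent condition forces FK to be normal to KN, with radius 8.3, so the center F sits 8.3 in from both sides at F = (60.40, 16.00). Then |GF| = |F − G| = 62.48.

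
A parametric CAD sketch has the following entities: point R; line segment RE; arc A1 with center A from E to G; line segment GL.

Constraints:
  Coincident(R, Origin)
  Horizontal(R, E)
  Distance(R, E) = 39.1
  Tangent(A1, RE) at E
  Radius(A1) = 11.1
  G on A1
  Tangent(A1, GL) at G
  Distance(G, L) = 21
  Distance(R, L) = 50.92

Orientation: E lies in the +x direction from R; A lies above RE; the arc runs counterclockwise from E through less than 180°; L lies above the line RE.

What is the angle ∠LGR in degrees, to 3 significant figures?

76.9°

Checks: |AG| = 11.10 ✓; ∠(AG, GL) = 90.00° ✓; |GL| = 21.00 ✓; |RL| = 50.92 ✓.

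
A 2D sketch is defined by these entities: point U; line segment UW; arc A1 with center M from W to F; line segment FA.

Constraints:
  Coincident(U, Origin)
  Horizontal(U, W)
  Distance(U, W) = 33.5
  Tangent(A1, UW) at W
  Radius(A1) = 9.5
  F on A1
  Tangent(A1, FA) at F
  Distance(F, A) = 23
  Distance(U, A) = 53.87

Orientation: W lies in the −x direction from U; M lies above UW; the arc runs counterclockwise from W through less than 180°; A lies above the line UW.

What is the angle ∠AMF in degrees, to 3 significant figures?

67.6°

Checks: ∠(MW, WU) = 90.00° ✓; |MW| = 9.500 ✓; |MF| = 9.500 ✓; ∠(MF, FA) = 90.00° ✓; |FA| = 23.00 ✓; |UA| = 53.87 ✓.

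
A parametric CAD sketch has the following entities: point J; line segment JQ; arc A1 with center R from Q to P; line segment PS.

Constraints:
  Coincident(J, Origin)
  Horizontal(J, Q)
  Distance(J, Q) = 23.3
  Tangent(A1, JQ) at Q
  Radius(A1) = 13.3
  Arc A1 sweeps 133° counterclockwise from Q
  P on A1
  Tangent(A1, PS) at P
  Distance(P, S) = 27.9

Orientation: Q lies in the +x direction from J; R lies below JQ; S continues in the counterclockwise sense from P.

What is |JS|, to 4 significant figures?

53.78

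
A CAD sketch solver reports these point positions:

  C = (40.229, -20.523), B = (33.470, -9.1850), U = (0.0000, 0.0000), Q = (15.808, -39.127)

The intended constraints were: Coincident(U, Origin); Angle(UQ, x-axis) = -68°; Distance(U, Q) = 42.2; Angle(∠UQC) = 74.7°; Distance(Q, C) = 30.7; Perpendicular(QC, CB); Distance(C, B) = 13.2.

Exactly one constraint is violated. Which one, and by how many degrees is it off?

Perpendicular(QC, CB) — off by 6.50°.

U = (0.00, 0.00) ✓; UQ at -68.00° ✓; |UQ| = 42.20 ✓; ∠UQC = 74.70° ✓; |QC| = 30.70 ✓; ∠(QC, CB) = 83.50° ✗; |CB| = 13.20 ✓.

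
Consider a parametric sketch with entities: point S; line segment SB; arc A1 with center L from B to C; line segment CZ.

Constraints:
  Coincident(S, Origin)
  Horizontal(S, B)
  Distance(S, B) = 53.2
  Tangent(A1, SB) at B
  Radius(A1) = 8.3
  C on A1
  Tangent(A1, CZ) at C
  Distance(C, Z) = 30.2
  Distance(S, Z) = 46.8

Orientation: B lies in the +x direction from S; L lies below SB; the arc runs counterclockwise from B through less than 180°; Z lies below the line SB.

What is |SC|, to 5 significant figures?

45.864

Checks: S = (0.00, 0.00) ✓; |LC| = 8.300 ✓; ∠(LC, CZ) = 90.00° ✓; |CZ| = 30.20 ✓; |SZ| = 46.80 ✓.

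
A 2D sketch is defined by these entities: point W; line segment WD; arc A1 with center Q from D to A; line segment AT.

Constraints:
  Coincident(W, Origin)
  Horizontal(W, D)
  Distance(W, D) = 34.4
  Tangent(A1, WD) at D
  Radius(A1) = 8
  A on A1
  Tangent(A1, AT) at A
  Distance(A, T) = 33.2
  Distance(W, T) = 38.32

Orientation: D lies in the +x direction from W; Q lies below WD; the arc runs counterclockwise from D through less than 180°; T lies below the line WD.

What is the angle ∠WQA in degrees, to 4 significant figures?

9.520°

Checks: ∠(QD, DW) = 90.00° ✓; |QD| = 8.000 ✓; |QA| = 8.000 ✓; ∠(QA, AT) = 90.00° ✓; |AT| = 33.20 ✓; |WT| = 38.32 ✓.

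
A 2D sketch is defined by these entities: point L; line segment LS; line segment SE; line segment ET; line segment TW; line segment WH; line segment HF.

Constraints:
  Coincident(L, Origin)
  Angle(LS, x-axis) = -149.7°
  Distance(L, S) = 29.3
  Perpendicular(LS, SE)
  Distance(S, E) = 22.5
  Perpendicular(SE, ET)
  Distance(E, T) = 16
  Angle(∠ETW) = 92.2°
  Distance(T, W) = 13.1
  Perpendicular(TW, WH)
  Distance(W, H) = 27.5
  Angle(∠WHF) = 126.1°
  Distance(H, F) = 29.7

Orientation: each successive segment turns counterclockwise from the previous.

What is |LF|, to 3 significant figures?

66.7

TW ⟂ WH, so WH runs at -152°; with |WH| = 27.5, H = (-30.6, -27.5). ∠WHF = 126.1° gives HF at -98.0° from the x-axis; with |HF| = 29.7, F = (-34.7, -56.9). Then |LF| = |F − L| = 66.7.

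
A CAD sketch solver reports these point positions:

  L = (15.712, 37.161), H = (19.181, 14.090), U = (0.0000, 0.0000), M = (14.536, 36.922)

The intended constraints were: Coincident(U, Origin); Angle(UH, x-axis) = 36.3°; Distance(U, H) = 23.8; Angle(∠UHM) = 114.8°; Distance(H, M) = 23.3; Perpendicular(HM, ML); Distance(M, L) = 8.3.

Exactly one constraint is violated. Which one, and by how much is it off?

Distance(M, L) = 8.3 — off by 7.10.

U = (0.00, 0.00) ✓; UH at 36.30° ✓; |UH| = 23.80 ✓; ∠UHM = 114.8° ✓; |HM| = 23.30 ✓; ∠(HM, ML) = 90.01° ✓; |ML| = 1.200 ✗.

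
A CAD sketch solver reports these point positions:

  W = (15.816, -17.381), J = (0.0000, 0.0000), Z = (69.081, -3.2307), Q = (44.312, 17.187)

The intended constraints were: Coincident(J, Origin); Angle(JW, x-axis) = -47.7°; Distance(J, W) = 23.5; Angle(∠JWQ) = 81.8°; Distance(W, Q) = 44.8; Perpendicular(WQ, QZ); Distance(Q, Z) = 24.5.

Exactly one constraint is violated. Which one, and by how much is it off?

Distance(Q, Z) = 24.5 — off by 7.60.

J = (0.00, 0.00) ✓; JW at -47.70° ✓; |JW| = 23.50 ✓; ∠JWQ = 81.80° ✓; |WQ| = 44.80 ✓; ∠(WQ, QZ) = 90.00° ✓; |QZ| = 32.10 ✗.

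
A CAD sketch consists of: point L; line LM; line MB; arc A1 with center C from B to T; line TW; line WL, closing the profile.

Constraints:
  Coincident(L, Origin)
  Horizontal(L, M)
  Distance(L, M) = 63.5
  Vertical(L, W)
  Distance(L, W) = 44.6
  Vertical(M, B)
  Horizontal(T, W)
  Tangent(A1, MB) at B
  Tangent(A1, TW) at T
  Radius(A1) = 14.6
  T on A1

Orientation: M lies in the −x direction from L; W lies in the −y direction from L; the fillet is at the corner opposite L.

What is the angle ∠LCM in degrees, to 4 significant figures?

84.42°

L is at the origin; LM is horizontal with |LM| = 63.5 and M on the −x side, so M = (-63.50, 0.000). L and W share the same x with |LW| = 44.6 and W on the −y side, so W = (0.000, -44.60). The virtual corner opposite L is at (-63.50, -44.60). Since A1 is tangent to MB there, CB ⟂ MB and since A1 is tangent to TW there, CT ⟂ TW, with radius 14.6, so the center C sits 14.6 in from both sides at C = (-48.90, -30.00). Then cos ∠LCM = CL·CM / (|CL||CM|), giving 84.42°.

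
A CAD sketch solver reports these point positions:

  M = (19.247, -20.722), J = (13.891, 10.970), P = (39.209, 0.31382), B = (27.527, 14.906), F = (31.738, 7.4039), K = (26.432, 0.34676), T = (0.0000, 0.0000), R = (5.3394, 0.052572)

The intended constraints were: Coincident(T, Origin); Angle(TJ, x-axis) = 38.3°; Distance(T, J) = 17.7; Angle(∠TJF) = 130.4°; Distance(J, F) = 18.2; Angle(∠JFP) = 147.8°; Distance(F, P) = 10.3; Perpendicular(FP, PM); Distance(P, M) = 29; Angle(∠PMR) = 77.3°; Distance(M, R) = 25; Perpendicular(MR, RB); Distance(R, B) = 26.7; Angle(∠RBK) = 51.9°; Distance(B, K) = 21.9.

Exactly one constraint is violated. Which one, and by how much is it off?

Distance(B, K) = 21.9 — off by 7.30.

T = (0.00, 0.00) ✓; TJ at 38.30° ✓; |TJ| = 17.70 ✓; ∠TJF = 130.4° ✓; |JF| = 18.20 ✓; ∠JFP = 147.8° ✓; |FP| = 10.30 ✓; ∠(FP, PM) = 90.00° ✓; |PM| = 29.00 ✓; ∠PMR = 77.30° ✓; |MR| = 25.00 ✓; ∠(MR, RB) = 90.00° ✓; |RB| = 26.70 ✓; ∠RBK = 51.90° ✓; |BK| = 14.60 ✗.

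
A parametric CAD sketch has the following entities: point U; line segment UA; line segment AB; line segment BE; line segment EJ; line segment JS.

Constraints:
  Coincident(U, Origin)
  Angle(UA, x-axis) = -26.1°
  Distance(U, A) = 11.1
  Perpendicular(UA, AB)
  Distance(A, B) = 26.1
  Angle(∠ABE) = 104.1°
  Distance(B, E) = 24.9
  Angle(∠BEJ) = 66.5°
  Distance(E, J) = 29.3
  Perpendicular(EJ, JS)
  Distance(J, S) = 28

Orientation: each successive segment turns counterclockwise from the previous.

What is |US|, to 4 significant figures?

20.88

∠BEJ = 66.5° gives EJ at -106.7° from the x-axis; with |EJ| = 29.3, J = (-5.988, 6.563). EJ ⟂ JS, so JS runs at -16.70°; with |JS| = 28.0, S = (20.83, -1.483). Then |US| = |S − U| = 20.88.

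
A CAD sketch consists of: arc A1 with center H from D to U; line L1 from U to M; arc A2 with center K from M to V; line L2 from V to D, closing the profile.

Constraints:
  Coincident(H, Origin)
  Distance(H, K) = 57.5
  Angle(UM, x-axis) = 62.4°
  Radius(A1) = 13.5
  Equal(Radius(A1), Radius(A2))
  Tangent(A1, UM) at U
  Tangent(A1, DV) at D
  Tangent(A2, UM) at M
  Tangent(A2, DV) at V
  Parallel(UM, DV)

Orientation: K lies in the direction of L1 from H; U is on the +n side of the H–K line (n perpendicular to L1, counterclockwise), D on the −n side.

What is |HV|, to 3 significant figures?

59.1

Tangency of A1 to both parallel lines with radius 13.5 puts U and D at H ± 13.5·n: U = (-12.0, 6.25), D = (12.0, -6.25). Equal radii place M and V the same way about K: M = K + 13.5·n = (14.7, 57.2), V = K − 13.5·n = (38.6, 44.7). Then |HV| = |V − H| = 59.1.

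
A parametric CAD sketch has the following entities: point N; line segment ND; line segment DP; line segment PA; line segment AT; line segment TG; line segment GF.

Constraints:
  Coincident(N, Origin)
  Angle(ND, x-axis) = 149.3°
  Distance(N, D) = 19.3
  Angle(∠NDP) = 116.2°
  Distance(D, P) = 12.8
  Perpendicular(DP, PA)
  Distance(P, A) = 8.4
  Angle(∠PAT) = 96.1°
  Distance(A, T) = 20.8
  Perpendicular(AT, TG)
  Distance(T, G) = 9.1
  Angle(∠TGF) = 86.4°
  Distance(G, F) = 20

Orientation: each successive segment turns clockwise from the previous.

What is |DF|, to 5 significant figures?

11.153

N is at the origin; ND runs at 149.3° with length 19.3, so D = (-16.595, 9.8535). ∠NDP = 116.2° gives DP at 85.500° from the x-axis; with |DP| = 12.8, P = (-15.591, 22.614). DP is perpendicular to PA, so PA runs at -4.5000°; with |PA| = 8.4, A = (-7.2168, 21.955). ∠PAT = 96.1° gives AT at -88.400° from the x-axis; with |AT| = 20.8, T = (-6.6360, 1.1631). AT is perpendicular to TG, so TG runs at -178.40°; with |TG| = 9.1, G = (-15.732, 0.90899). ∠TGF = 86.4° gives GF at 88.000° from the x-axis; with |GF| = 20.0, F = (-15.034, 20.897). Then |DF| = |F − D| = 11.153.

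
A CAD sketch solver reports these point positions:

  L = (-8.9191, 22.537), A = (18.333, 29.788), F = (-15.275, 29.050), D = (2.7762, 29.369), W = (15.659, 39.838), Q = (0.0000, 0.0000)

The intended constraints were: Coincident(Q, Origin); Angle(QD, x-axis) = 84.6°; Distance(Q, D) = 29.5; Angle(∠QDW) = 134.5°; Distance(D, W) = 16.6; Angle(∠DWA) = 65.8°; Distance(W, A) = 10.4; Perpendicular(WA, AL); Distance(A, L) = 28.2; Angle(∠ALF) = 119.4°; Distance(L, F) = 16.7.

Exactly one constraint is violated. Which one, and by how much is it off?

Distance(L, F) = 16.7 — off by 7.60.

Q = (0.00, 0.00) ✓; QD at 84.60° ✓; |QD| = 29.50 ✓; ∠QDW = 134.5° ✓; |DW| = 16.60 ✓; ∠DWA = 65.80° ✓; |WA| = 10.40 ✓; ∠(WA, AL) = 90.00° ✓; |AL| = 28.20 ✓; ∠ALF = 119.4° ✓; |LF| = 9.100 ✗.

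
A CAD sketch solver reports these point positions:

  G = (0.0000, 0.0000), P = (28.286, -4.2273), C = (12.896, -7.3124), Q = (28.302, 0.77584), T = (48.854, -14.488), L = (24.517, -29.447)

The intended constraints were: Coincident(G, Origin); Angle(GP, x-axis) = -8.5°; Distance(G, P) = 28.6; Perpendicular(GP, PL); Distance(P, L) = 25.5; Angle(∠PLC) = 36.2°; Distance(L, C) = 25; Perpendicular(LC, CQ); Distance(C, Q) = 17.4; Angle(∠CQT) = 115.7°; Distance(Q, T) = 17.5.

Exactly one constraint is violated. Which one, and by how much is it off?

Distance(Q, T) = 17.5 — off by 8.10.

G = (0.00, 0.00) ✓; GP at -8.500° ✓; |GP| = 28.60 ✓; ∠(GP, PL) = 90.00° ✓; |PL| = 25.50 ✓; ∠PLC = 36.20° ✓; |LC| = 25.00 ✓; ∠(LC, CQ) = 90.00° ✓; |CQ| = 17.40 ✓; ∠CQT = 115.7° ✓; |QT| = 25.60 ✗.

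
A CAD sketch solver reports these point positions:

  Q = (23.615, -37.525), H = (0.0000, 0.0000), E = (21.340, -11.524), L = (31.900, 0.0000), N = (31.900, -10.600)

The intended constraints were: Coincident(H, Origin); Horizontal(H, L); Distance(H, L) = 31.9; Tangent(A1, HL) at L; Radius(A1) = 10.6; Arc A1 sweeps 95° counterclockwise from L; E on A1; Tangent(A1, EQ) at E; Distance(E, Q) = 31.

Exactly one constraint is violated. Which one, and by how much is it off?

Distance(E, Q) = 31 — off by 4.90.

H = (0.00, 0.00) ✓; H.y = 0.00, L.y = 0.00 ✓; |HL| = 31.90 ✓; ∠(NL, LH) = 90.00° ✓; |NL| = 10.60 ✓; bearing(N→E) − bearing(N→L) = 95.00° ✓; |NE| = 10.60 ✓; ∠(NE, EQ) = 90.00° ✓; |EQ| = 26.10 ✗.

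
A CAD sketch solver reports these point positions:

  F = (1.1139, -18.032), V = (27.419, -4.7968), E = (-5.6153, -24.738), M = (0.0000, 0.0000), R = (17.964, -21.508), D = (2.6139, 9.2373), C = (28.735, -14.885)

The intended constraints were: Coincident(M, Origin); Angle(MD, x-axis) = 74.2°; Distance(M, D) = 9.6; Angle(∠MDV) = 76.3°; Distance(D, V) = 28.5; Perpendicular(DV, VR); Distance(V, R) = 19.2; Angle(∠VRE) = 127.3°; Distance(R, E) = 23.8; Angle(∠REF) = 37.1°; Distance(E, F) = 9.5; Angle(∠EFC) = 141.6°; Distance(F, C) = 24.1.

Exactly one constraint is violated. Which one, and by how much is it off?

Distance(F, C) = 24.1 — off by 3.70.

M = (0.00, 0.00) ✓; MD at 74.20° ✓; |MD| = 9.600 ✓; ∠MDV = 76.30° ✓; |DV| = 28.50 ✓; ∠(DV, VR) = 90.00° ✓; |VR| = 19.20 ✓; ∠VRE = 127.3° ✓; |RE| = 23.80 ✓; ∠REF = 37.10° ✓; |EF| = 9.500 ✓; ∠EFC = 141.6° ✓; |FC| = 27.80 ✗.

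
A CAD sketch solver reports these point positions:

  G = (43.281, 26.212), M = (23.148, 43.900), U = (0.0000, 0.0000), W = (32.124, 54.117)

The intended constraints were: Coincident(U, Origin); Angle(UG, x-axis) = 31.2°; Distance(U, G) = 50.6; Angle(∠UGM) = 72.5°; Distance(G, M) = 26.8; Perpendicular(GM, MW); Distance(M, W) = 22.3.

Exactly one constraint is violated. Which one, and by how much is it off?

Distance(M, W) = 22.3 — off by 8.70.

U = (0.00, 0.00) ✓; UG at 31.20° ✓; |UG| = 50.60 ✓; ∠UGM = 72.50° ✓; |GM| = 26.80 ✓; ∠(GM, MW) = 90.00° ✓; |MW| = 13.60 ✗.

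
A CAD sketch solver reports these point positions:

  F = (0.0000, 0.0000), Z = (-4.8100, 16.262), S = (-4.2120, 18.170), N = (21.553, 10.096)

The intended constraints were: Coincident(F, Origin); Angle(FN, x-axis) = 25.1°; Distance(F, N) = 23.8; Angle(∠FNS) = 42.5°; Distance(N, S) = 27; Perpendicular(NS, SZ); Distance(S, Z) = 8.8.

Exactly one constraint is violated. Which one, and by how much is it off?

Distance(S, Z) = 8.8 — off by 6.80.

F = (0.00, 0.00) ✓; FN at 25.10° ✓; |FN| = 23.80 ✓; ∠FNS = 42.50° ✓; |NS| = 27.00 ✓; ∠(NS, SZ) = 90.00° ✓; |SZ| = 2.000 ✗.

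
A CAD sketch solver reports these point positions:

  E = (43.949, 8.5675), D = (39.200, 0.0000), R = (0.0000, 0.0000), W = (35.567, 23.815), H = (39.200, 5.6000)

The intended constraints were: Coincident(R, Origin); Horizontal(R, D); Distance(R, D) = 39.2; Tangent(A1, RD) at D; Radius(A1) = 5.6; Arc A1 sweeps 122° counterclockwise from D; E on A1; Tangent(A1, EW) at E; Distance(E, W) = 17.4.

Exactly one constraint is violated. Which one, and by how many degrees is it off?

Tangent(A1, EW) at E — off by 3.20°.

R = (0.00, 0.00) ✓; R.y = 0.00, D.y = 0.00 ✓; |RD| = 39.20 ✓; ∠(HD, DR) = 90.00° ✓; |HD| = 5.600 ✓; bearing(H→E) − bearing(H→D) = 122.0° ✓; |HE| = 5.600 ✓; ∠(HE, EW) = 93.20° ✗; |EW| = 17.40 ✓.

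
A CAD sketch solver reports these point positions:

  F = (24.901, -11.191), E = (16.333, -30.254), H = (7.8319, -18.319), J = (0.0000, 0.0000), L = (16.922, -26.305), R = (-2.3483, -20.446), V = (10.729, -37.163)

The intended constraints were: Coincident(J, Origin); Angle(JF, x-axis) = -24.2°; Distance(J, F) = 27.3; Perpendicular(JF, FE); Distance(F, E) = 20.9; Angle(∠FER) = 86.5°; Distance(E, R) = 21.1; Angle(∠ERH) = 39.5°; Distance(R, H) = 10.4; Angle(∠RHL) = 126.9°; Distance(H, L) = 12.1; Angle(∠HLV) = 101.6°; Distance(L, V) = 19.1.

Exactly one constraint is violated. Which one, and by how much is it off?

Distance(L, V) = 19.1 — off by 6.60.

J = (0.00, 0.00) ✓; JF at -24.20° ✓; |JF| = 27.30 ✓; ∠(JF, FE) = 90.00° ✓; |FE| = 20.90 ✓; ∠FER = 86.50° ✓; |ER| = 21.10 ✓; ∠ERH = 39.50° ✓; |RH| = 10.40 ✓; ∠RHL = 126.9° ✓; |HL| = 12.10 ✓; ∠HLV = 101.6° ✓; |LV| = 12.50 ✗.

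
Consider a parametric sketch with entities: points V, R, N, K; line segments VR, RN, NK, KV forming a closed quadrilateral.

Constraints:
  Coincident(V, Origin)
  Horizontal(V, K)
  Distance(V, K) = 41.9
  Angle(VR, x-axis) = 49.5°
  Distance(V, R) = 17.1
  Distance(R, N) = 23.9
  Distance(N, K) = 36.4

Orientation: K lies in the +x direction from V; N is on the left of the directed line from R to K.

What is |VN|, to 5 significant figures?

40.970

Checks: |RN| = 23.90 ✓; |NK| = 36.40 ✓.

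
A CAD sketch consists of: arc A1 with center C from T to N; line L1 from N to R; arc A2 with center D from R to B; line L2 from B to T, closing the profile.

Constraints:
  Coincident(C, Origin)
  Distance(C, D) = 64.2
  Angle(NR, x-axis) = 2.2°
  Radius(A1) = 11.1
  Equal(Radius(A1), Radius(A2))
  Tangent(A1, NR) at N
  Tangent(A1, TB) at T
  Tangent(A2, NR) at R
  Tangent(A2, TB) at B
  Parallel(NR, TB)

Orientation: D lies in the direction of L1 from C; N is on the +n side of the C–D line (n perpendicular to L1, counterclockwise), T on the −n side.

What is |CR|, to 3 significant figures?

65.2

Tangency of A1 to both parallel lines with radius 11.1 puts N and T at C ± 11.1·n: N = (-0.426, 11.1), T = (0.426, -11.1). Equal radii place R and B the same way about D: R = D + 11.1·n = (63.7, 13.6), B = D − 11.1·n = (64.6, -8.63). Then |CR| = |R − C| = 65.2.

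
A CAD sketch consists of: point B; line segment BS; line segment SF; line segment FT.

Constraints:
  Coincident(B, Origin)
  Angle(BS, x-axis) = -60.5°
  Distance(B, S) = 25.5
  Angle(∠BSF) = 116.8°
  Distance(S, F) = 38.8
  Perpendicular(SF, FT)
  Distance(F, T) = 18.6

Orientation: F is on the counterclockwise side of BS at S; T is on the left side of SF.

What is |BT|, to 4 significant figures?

50.47

∠BSF = 116.8°, so SF runs at -60.5° + (180° − 116.8°) = 2.700° from the x-axis; with |SF| = 38.8, F = S + 38.8·(cos 2.700°, sin 2.700°) = (51.31, -20.37). SF ⟂ FT; with |FT| = 18.6 on the left of SF, T = F + 18.6·(-0.04711, 0.9989) = (50.44, -1.787). Then |BT| = |T − B| = 50.47.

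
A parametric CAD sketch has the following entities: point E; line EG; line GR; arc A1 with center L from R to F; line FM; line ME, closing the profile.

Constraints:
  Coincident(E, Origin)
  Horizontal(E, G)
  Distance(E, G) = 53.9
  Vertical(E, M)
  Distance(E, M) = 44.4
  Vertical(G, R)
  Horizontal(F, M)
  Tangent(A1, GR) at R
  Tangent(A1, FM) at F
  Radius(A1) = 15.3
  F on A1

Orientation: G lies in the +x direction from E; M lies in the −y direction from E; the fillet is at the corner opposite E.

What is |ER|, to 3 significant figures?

61.3

E is at the origin; EG is horizontal with |EG| = 53.9 and G on the +x side, so G = (53.9, 0.00). E and M share the same x with |EM| = 44.4 and M on the −y side, so M = (0.00, -44.4). The virtual corner opposite E is at (53.9, -44.4). The tangent condition forces LR to be normal to GR and tangency of A1 to FM means the radius LF is perpendicular to FM, with radius 15.3, so the center L sits 15.3 in from both sides at L = (38.6, -29.1). That places the tangent points at R = (53.9, -29.1) on GR and F = (38.6, -44.4) on FM. Then |ER| = |R − E| = 61.3.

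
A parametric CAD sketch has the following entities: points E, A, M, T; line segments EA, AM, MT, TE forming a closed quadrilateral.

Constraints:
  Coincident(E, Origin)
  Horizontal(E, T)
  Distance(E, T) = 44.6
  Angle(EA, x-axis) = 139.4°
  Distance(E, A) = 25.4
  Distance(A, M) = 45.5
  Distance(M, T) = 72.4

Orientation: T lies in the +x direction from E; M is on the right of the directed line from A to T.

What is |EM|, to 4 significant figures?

36.19

E is at the origin; E and T share the same y with |ET| = 44.6 and T in +x, so T = (44.6, 0). EA runs at 139.4° with |EA| = 25.4, so A = (-19.29, 16.53). M is determined by |AM| = 45.5 and |MT| = 72.4 together: it lies at the intersection of circle(A, 45.5) and circle(T, 72.4). With |AT| = 65.99, the foot of the radical line on AT is 8.964 from A and the perpendicular offset is √(45.5² − 8.964²) = 44.61. Taking the right-of-AT solution: M = (-21.78, -28.90).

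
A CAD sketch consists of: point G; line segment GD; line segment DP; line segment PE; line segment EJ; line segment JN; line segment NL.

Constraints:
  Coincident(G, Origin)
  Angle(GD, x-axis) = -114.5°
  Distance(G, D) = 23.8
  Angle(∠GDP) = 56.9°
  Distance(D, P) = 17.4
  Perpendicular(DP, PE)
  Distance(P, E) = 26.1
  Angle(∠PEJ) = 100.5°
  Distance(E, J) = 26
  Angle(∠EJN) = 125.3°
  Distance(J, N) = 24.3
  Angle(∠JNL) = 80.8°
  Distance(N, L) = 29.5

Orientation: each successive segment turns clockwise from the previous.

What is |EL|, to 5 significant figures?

35.498

G is at the origin; GD runs at -114.5° with length 23.8, so D = (-9.8697, -21.657). ∠GDP = 56.9° gives DP at 122.40° from the x-axis; with |DP| = 17.4, P = (-19.193, -6.9658). The perpendicularity gives PE at right angles to DP, so PE runs at 32.400°; with |PE| = 26.1, E = (2.8439, 7.0193). ∠PEJ = 100.5° gives EJ at -47.100° from the x-axis; with |EJ| = 26.0, J = (20.543, -12.027). ∠EJN = 125.3° gives JN at -101.80° from the x-axis; with |JN| = 24.3, N = (15.573, -35.813). ∠JNL = 80.8° gives NL at 159.00° from the x-axis; with |NL| = 29.5, L = (-11.967, -25.241). Then |EL| = |L − E| = 35.498.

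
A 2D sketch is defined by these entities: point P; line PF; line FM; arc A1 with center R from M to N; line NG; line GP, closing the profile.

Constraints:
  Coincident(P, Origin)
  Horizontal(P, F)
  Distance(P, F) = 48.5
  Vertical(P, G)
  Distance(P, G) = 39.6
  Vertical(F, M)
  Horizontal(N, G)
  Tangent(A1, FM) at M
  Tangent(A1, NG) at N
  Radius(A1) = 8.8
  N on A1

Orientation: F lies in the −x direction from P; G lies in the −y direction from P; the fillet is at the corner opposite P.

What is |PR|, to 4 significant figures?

50.25

P is at the origin; PF is horizontal with |PF| = 48.5 and F on the −x side, so F = (-48.50, 0.000). PG is vertical with |PG| = 39.6 and G on the −y side, so G = (0.000, -39.60). The virtual corner opposite P is at (-48.50, -39.60). Tangency of A1 to FM means the radius RM is perpendicular to FM and A1 meets NG tangentially, so RN is at right angles to NG, with radius 8.8, so the center R sits 8.8 in from both sides at R = (-39.70, -30.80). Then |PR| = |R − P| = 50.25.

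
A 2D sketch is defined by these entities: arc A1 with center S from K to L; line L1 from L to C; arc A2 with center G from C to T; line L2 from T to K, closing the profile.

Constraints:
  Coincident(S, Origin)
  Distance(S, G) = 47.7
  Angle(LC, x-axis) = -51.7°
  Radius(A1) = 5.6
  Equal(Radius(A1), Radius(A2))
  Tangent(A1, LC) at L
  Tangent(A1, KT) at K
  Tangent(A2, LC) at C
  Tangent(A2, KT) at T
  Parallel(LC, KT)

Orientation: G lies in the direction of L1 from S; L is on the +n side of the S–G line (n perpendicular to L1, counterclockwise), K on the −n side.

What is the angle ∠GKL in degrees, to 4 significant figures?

83.30°

The slot axis is L1's direction at -51.7°, so u = (cos -51.7°, sin -51.7°) = (0.6198, -0.7848) and n = (−sin -51.7°, cos -51.7°) = (0.7848, 0.6198). S is at the origin and G lies 47.7 along u from S, so G = 47.7·u = (29.56, -37.43). Tangency of A1 to both parallel lines with radius 5.6 puts L and K at S ± 5.6·n: L = (4.395, 3.471), K = (-4.395, -3.471). Then cos ∠GKL = KG·KL / (|KG||KL|), giving 83.30°.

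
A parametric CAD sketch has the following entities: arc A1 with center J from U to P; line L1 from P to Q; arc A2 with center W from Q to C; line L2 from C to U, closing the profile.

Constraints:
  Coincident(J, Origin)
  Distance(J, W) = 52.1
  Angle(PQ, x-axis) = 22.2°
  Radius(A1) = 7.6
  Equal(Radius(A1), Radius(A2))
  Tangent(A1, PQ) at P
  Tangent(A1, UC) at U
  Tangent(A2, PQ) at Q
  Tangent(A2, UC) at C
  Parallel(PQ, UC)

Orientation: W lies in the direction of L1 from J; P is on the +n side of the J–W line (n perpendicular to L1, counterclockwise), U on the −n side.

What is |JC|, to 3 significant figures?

52.7

The slot axis is L1's direction at 22.2°, so u = (cos 22.2°, sin 22.2°) = (0.926, 0.378) and n = (−sin 22.2°, cos 22.2°) = (-0.378, 0.926). J is at the origin and W lies 52.1 along u from J, so W = 52.1·u = (48.2, 19.7). Tangency of A1 to both parallel lines with radius 7.6 puts P and U at J ± 7.6·n: P = (-2.87, 7.04), U = (2.87, -7.04). Equal radii place Q and C the same way about W: Q = W + 7.6·n = (45.4, 26.7), C = W − 7.6·n = (51.1, 12.6). Then |JC| = |C − J| = 52.7.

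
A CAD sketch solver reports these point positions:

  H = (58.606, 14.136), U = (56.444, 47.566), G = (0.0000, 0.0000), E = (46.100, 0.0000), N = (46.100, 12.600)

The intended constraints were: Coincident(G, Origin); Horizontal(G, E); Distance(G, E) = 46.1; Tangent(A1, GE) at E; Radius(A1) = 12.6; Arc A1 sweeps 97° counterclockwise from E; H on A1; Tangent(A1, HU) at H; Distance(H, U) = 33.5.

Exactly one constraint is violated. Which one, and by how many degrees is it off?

Tangent(A1, HU) at H — off by 3.30°.

G = (0.00, 0.00) ✓; G.y = 0.00, E.y = 0.00 ✓; |GE| = 46.10 ✓; ∠(NE, EG) = 90.00° ✓; |NE| = 12.60 ✓; bearing(N→H) − bearing(N→E) = 97.00° ✓; |NH| = 12.60 ✓; ∠(NH, HU) = 93.30° ✗; |HU| = 33.50 ✓.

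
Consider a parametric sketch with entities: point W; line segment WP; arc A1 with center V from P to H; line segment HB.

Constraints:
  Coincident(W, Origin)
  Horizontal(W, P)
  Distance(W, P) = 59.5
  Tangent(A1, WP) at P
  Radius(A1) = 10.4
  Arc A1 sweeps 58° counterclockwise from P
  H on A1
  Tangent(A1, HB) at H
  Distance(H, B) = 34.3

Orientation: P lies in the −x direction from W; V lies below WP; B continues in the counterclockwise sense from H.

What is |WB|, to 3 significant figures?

92.9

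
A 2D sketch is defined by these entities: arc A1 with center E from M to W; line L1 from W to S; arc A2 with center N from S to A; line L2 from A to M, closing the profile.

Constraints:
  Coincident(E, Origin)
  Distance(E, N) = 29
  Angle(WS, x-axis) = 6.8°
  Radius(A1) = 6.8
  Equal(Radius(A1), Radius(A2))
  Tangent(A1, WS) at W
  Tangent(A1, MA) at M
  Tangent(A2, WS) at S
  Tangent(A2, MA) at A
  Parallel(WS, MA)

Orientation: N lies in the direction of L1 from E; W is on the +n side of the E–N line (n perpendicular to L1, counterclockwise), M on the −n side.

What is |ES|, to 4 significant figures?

29.79

Tangency of A1 to both parallel lines with radius 6.8 puts W and M at E ± 6.8·n: W = (-0.8051, 6.752), M = (0.8051, -6.752). Equal radii place S and A the same way about N: S = N + 6.8·n = (27.99, 10.19), A = N − 6.8·n = (29.60, -3.318). Then |ES| = |S − E| = 29.79.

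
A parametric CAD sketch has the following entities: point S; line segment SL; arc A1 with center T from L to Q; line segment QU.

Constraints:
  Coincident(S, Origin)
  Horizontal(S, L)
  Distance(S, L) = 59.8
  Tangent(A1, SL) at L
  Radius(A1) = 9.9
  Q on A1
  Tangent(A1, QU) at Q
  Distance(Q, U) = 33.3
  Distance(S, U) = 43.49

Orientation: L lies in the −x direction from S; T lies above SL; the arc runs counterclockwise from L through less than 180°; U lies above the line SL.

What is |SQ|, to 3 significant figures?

52.1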